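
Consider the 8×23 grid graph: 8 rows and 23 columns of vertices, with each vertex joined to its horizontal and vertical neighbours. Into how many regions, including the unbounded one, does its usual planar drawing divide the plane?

155

The grid has V = 8·23 = 184 vertices and E = 8·22 + 23·7 = 337 edges.
F = 2 − V + E = 2 − 184 + 337 = 155.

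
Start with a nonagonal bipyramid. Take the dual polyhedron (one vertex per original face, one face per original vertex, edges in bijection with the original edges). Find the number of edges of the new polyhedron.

The base solid has V = 11, E = 27, F = 18.
The dual swaps V and F and preserves E: V′ = F = 18, E′ = E = 27, F′ = V = 11.

27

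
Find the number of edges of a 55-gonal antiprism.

An antiprism on an n-gon has two n-gon caps and 2n triangles: V = 2·55 = 110, E = 4·55 = 220, F = 2·55 + 2 = 112.

220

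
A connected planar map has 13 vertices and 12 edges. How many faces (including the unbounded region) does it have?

1

Euler's formula for a connected plane graph: V − E + F = 2, so F = 2 − 13 + 12 = 1.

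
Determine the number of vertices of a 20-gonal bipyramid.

A bipyramid over an n-gon has 2n triangular faces and n + 2 vertices: V = 20 + 2 = 22, E = 3·20 = 60, F = 2·20 = 40.

22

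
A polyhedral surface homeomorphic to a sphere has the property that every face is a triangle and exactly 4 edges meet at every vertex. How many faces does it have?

8

Each face has 3 edges and each edge borders two faces, so 2E = 3F.
Each vertex has degree 4, so 4V = 2E and hence V = 3F/4.
Euler: V − E + F = 2 ⇒ (3F/4) − (3F/2) + F = 2.
Multiply by 8: (6 − 12 + 8)F = 16, i.e. 2F = 16.
So F = 8, E = 3·8/2 = 12, V = 3·8/4 = 6.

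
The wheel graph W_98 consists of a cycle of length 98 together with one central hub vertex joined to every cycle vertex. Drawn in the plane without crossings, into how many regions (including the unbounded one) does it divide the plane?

W_98 has V = 98 + 1 = 99 vertices and E = 2·98 = 196 edges.
By Euler's formula F = 2 − V + E = 2 − 99 + 196 = 99.

99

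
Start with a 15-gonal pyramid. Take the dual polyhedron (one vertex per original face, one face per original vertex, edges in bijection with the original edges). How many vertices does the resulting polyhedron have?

16

The base solid has V = 16, E = 30, F = 16.
The dual swaps V and F and preserves E: V′ = F = 16, E′ = E = 30, F′ = V = 16.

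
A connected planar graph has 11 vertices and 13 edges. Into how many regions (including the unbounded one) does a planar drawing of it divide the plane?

4

Euler's formula for a connected plane graph: V − E + F = 2, so F = 2 − 11 + 13 = 4.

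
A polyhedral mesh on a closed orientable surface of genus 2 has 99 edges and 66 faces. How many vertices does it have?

31

For a closed orientable surface of genus 2, χ = 2 − 2·2 = -2.
V = -2 + E − F = -2 + 99 − 66 = 31.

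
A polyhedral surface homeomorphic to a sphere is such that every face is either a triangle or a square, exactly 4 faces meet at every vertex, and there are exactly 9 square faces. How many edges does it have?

Let x be the number of triangles; then F = 9 + x.
Edge–face incidences: 2E = 4·9 + 3·x = 36 + 3x.
Every vertex has degree 4, so 4V = 2E.
Euler: V − E + F = 2 ⇒ (2E)/4 − E + (9 + x) = 2.
Multiply by 8: 2·(2E) − 4·(2E) + 8·(9 + x) = 16, i.e. 72 + 8x − 2·(36 + 3x) = 16.
Collecting terms: 2x = 16, so x = 8.
Then 2E = 36 + 3·8 = 60, so E = 30, V = 2E/4 = 15, F = 9 + 8 = 17.

30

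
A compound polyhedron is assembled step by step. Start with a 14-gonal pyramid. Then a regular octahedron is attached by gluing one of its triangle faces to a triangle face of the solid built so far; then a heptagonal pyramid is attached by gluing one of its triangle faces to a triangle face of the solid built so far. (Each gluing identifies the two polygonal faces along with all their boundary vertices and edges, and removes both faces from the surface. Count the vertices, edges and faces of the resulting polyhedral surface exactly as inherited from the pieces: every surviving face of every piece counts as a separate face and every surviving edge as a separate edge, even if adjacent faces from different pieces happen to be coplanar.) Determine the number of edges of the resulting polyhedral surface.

A 14-gonal pyramid: V=15, E=28, F=15.
Attach a regular octahedron (V=6, E=12, F=8) along a 3-gon: merge 3 vertices and 3 edges, delete both glued faces → V=18, E=37, F=21.
Attach a heptagonal pyramid (V=8, E=14, F=8) along a 3-gon: merge 3 vertices and 3 edges, delete both glued faces → V=23, E=48, F=27.
Check: V − E + F = 23 − 48 + 27 = 2.

48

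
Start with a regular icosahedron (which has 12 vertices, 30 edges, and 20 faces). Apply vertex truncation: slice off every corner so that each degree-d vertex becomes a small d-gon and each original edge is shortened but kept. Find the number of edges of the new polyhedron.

Truncation replaces each original edge-end by a new vertex, so V′ = 2E = 60.
Each original edge survives, and each old vertex of degree d contributes d new edges; summing degrees gives Σd = 2E, so E′ = E + 2E = 3E = 90.
Each original face survives and each original vertex becomes one new face: F′ = F + V = 32.

90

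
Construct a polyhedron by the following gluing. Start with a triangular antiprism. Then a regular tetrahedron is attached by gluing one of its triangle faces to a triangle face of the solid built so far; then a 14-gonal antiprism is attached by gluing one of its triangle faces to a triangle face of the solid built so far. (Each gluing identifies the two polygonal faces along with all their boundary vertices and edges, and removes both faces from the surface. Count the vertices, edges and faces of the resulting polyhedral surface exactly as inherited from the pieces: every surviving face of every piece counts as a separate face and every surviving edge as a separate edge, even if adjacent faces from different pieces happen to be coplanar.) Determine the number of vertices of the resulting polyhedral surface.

A triangular antiprism: V=6, E=12, F=8.
Attach a regular tetrahedron (V=4, E=6, F=4) along a 3-gon: merge 3 vertices and 3 edges, delete both glued faces → V=7, E=15, F=10.
Attach a 14-gonal antiprism (V=28, E=56, F=30) along a 3-gon: merge 3 vertices and 3 edges, delete both glued faces → V=32, E=68, F=38.
Check: V − E + F = 32 − 68 + 38 = 2.

32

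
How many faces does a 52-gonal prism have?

A prism on an n-gon has two n-gon bases and n rectangular sides: V = 2·52 = 104, E = 3·52 = 156, F = 52 + 2 = 54.

54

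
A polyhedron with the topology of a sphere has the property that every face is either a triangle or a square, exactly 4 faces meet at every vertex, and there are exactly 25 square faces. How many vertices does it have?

Let x be the number of triangles; then F = 25 + x.
Edge–face incidences: 2E = 4·25 + 3·x = 100 + 3x.
Every vertex has degree 4, so 4V = 2E.
Euler: V − E + F = 2 ⇒ (2E)/4 − E + (25 + x) = 2.
Multiply by 8: 2·(2E) − 4·(2E) + 8·(25 + x) = 16, i.e. 200 + 8x − 2·(100 + 3x) = 16.
Collecting terms: 2x = 16, so x = 8.
Then 2E = 100 + 3·8 = 124, so E = 62, V = 2E/4 = 31, F = 25 + 8 = 33.

31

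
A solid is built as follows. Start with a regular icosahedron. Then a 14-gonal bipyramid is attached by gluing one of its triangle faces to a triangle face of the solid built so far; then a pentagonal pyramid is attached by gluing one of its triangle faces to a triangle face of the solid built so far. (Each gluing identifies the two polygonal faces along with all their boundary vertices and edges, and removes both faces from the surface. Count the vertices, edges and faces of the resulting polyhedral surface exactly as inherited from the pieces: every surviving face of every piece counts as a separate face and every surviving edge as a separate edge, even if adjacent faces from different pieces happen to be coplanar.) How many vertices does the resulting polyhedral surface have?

28

A regular icosahedron: V=12, E=30, F=20.
Attach a 14-gonal bipyramid (V=16, E=42, F=28) along a 3-gon: merge 3 vertices and 3 edges, delete both glued faces → V=25, E=69, F=46.
Attach a pentagonal pyramid (V=6, E=10, F=6) along a 3-gon: merge 3 vertices and 3 edges, delete both glued faces → V=28, E=76, F=50.
Check: V − E + F = 28 − 76 + 50 = 2.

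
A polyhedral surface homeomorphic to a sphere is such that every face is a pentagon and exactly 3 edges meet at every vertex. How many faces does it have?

Each face has 5 edges and each edge borders two faces, so 2E = 5F.
Each vertex has degree 3, so 3V = 2E and hence V = 5F/3.
Euler: V − E + F = 2 ⇒ (5F/3) − (5F/2) + F = 2.
Multiply by 6: (10 − 15 + 6)F = 12, i.e. 1F = 12.
So F = 12, E = 5·12/2 = 30, V = 5·12/3 = 20.

12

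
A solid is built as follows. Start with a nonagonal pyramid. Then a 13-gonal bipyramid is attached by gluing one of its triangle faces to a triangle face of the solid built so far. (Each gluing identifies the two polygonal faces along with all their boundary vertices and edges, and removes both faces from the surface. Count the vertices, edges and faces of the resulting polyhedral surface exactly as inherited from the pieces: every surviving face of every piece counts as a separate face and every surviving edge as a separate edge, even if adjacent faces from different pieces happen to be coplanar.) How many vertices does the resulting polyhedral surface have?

22

A nonagonal pyramid: V=10, E=18, F=10.
Attach a 13-gonal bipyramid (V=15, E=39, F=26) along a 3-gon: merge 3 vertices and 3 edges, delete both glued faces → V=22, E=54, F=34.
Check: V − E + F = 22 − 54 + 34 = 2.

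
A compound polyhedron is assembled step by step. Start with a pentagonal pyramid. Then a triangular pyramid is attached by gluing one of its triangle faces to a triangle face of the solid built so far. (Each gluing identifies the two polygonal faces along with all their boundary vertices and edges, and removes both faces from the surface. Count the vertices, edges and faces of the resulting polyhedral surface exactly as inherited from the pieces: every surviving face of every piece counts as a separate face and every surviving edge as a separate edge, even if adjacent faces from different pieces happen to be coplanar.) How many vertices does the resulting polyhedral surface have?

A pentagonal pyramid: V=6, E=10, F=6.
Attach a triangular pyramid (V=4, E=6, F=4) along a 3-gon: merge 3 vertices and 3 edges, delete both glued faces → V=7, E=13, F=8.
Check: V − E + F = 7 − 13 + 8 = 2.

7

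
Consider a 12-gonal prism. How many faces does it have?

A prism on an n-gon has two n-gon bases and n rectangular sides: V = 2·12 = 24, E = 3·12 = 36, F = 12 + 2 = 14.
Check: V − E + F = 24 − 36 + 14 = 2.

14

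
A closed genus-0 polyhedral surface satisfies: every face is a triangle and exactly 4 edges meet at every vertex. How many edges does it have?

12

Each face has 3 edges and each edge borders two faces, so 2E = 3F.
Each vertex has degree 4, so 4V = 2E and hence V = 3F/4.
Euler: V − E + F = 2 ⇒ (3F/4) − (3F/2) + F = 2.
Multiply by 8: (6 − 12 + 8)F = 16, i.e. 2F = 16.
So F = 8, E = 3·8/2 = 12, V = 3·8/4 = 6.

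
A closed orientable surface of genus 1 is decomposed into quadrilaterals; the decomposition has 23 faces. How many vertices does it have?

23

χ = 2 − 2·1 = 0, and every face is a square so 4F = 2E.
E = 4·23/2 = 46. Then V = 0 + E − F = 0 + 46 − 23 = 23.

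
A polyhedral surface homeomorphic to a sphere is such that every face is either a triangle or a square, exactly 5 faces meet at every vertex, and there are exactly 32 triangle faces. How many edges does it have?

Let x be the number of squares; then F = 32 + x.
Edge–face incidences: 2E = 3·32 + 4·x = 96 + 4x.
Every vertex has degree 5, so 5V = 2E.
Euler: V − E + F = 2 ⇒ (2E)/5 − E + (32 + x) = 2.
Multiply by 10: 2·(2E) − 5·(2E) + 10·(32 + x) = 20, i.e. 320 + 10x − 3·(96 + 4x) = 20.
Collecting terms: −2x + 32 = 20, so −2x = −12, so x = 6.
Then 2E = 96 + 4·6 = 120, so E = 60, V = 2E/5 = 24, F = 32 + 6 = 38.

60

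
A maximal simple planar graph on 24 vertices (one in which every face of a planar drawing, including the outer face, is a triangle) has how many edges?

In a plane triangulation 3F = 2E and V − E + F = 2, so E = 3V − 6 = 3·24 − 6 = 66.

66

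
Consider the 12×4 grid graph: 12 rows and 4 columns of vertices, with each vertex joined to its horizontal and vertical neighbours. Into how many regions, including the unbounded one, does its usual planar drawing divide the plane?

The grid has V = 12·4 = 48 vertices and E = 12·3 + 4·11 = 80 edges.
F = 2 − V + E = 2 − 48 + 80 = 34.

34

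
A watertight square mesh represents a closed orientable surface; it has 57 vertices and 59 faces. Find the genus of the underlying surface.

Every face is a square, so 2E = 4·59 = 236, giving E = 118.
χ = V − E + F = 57 − 118 + 59 = -2.
For a closed orientable surface χ = 2 − 2g, so g = (2 − (-2))/2 = 2.

2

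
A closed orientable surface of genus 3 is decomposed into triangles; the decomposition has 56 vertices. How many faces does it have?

χ = 2 − 2·3 = -4, and every face is a triangle so 3F = 2E.
V − E + F = -4 with E = 3F/2 gives 56 − (3/2 − 1)·F = -4, so F = 120 and E = 180.

120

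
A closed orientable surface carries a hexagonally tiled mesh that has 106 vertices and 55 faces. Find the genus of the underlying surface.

3

Every face is a hexagon, so 2E = 6·55 = 330, giving E = 165.
χ = V − E + F = 106 − 165 + 55 = -4.
For a closed orientable surface χ = 2 − 2g, so g = (2 − (-4))/2 = 3.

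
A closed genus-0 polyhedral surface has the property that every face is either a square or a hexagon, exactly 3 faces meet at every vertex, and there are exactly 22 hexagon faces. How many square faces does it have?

6

Let x be the number of squares; then F = 22 + x.
Edge–face incidences: 2E = 6·22 + 4·x = 132 + 4x.
Every vertex has degree 3, so 3V = 2E.
Euler: V − E + F = 2 ⇒ (2E)/3 − E + (22 + x) = 2.
Multiply by 6: 2·(2E) − 3·(2E) + 6·(22 + x) = 12, i.e. 132 + 6x − (132 + 4x) = 12.
Collecting terms: 2x = 12, so x = 6.
Then 2E = 132 + 4·6 = 156, so E = 78, V = 2E/3 = 52, F = 22 + 6 = 28.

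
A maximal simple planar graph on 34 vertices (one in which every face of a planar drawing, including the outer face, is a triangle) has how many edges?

In a plane triangulation 3F = 2E and V − E + F = 2, so E = 3V − 6 = 3·34 − 6 = 96.

96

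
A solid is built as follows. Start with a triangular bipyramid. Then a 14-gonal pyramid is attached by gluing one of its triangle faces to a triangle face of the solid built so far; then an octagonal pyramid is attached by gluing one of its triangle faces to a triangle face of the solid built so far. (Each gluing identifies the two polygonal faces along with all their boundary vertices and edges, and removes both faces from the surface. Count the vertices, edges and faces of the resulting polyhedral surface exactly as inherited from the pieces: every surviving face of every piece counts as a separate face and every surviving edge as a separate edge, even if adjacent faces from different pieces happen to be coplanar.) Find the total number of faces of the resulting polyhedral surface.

26

A triangular bipyramid: V=5, E=9, F=6.
Attach a 14-gonal pyramid (V=15, E=28, F=15) along a 3-gon: merge 3 vertices and 3 edges, delete both glued faces → V=17, E=34, F=19.
Attach an octagonal pyramid (V=9, E=16, F=9) along a 3-gon: merge 3 vertices and 3 edges, delete both glued faces → V=23, E=47, F=26.
Check: V − E + F = 23 − 47 + 26 = 2.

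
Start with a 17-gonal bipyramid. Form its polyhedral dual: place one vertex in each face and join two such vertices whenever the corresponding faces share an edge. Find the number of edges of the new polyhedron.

The base solid has V = 19, E = 51, F = 34.
The dual swaps V and F and preserves E: V′ = F = 34, E′ = E = 51, F′ = V = 19.

51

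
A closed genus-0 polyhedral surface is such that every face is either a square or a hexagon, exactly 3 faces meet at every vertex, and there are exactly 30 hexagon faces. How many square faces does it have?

6

Let x be the number of squares; then F = 30 + x.
Edge–face incidences: 2E = 6·30 + 4·x = 180 + 4x.
Every vertex has degree 3, so 3V = 2E.
Euler: V − E + F = 2 ⇒ (2E)/3 − E + (30 + x) = 2.
Multiply by 6: 2·(2E) − 3·(2E) + 6·(30 + x) = 12, i.e. 180 + 6x − (180 + 4x) = 12.
Collecting terms: 2x = 12, so x = 6.
Then 2E = 180 + 4·6 = 204, so E = 102, V = 2E/3 = 68, F = 30 + 6 = 36.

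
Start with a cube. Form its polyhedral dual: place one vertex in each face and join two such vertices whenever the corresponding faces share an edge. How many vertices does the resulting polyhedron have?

6

The base solid has V = 8, E = 12, F = 6.
The dual swaps V and F and preserves E: V′ = F = 6, E′ = E = 12, F′ = V = 8.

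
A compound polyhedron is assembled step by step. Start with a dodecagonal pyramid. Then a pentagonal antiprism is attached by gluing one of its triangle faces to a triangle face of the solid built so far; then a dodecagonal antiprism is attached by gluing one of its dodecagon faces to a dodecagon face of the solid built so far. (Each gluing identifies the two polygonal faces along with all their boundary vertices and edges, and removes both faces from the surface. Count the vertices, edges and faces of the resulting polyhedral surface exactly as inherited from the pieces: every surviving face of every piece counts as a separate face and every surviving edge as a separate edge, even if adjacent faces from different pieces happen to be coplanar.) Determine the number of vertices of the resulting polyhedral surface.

32

A dodecagonal pyramid: V=13, E=24, F=13.
Attach a pentagonal antiprism (V=10, E=20, F=12) along a 3-gon: merge 3 vertices and 3 edges, delete both glued faces → V=20, E=41, F=23.
Attach a dodecagonal antiprism (V=24, E=48, F=26) along a 12-gon: merge 12 vertices and 12 edges, delete both glued faces → V=32, E=77, F=47.
Check: V − E + F = 32 − 77 + 47 = 2.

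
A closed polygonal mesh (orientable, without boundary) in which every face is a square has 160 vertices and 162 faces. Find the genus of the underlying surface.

2

Every face is a square, so 2E = 4·162 = 648, giving E = 324.
χ = V − E + F = 160 − 324 + 162 = -2.
For a closed orientable surface χ = 2 − 2g, so g = (2 − (-2))/2 = 2.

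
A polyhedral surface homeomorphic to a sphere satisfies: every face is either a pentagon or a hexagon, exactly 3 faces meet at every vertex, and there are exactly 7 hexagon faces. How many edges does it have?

51

Let x be the number of pentagons; then F = 7 + x.
Edge–face incidences: 2E = 6·7 + 5·x = 42 + 5x.
Every vertex has degree 3, so 3V = 2E.
Euler: V − E + F = 2 ⇒ (2E)/3 − E + (7 + x) = 2.
Multiply by 6: 2·(2E) − 3·(2E) + 6·(7 + x) = 12, i.e. 42 + 6x − (42 + 5x) = 12.
Collecting terms: x = 12.
Then 2E = 42 + 5·12 = 102, so E = 51, V = 2E/3 = 34, F = 7 + 12 = 19.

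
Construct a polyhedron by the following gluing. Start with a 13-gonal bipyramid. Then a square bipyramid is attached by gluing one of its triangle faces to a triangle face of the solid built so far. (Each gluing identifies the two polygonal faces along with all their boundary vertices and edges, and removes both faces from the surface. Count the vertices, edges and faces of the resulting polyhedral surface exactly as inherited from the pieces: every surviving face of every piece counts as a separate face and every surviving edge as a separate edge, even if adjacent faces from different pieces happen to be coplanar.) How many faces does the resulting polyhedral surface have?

A 13-gonal bipyramid: V=15, E=39, F=26.
Attach a square bipyramid (V=6, E=12, F=8) along a 3-gon: merge 3 vertices and 3 edges, delete both glued faces → V=18, E=48, F=32.
Check: V − E + F = 18 − 48 + 32 = 2.

32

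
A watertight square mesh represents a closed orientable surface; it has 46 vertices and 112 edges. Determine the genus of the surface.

Every face is a square and each edge borders two faces, so 4F = 2·112, giving F = 56.
χ = V − E + F = 46 − 112 + 56 = -10.
For a closed orientable surface χ = 2 − 2g, so g = (2 − (-10))/2 = 6.

6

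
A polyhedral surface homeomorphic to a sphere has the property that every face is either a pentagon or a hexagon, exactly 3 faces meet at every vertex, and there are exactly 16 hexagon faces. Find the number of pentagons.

12

Let x be the number of pentagons; then F = 16 + x.
Edge–face incidences: 2E = 6·16 + 5·x = 96 + 5x.
Every vertex has degree 3, so 3V = 2E.
Euler: V − E + F = 2 ⇒ (2E)/3 − E + (16 + x) = 2.
Multiply by 6: 2·(2E) − 3·(2E) + 6·(16 + x) = 12, i.e. 96 + 6x − (96 + 5x) = 12.
Collecting terms: x = 12.
Then 2E = 96 + 5·12 = 156, so E = 78, V = 2E/3 = 52, F = 16 + 12 = 28.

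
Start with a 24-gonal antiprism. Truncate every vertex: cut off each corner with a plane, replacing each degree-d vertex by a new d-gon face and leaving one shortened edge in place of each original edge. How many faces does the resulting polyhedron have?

98

The base solid has V = 48, E = 96, F = 50.
Truncation replaces each original edge-end by a new vertex, so V′ = 2E = 192.
Each original edge survives, and each old vertex of degree d contributes d new edges; summing degrees gives Σd = 2E, so E′ = E + 2E = 3E = 288.
Each original face survives and each original vertex becomes one new face: F′ = F + V = 98.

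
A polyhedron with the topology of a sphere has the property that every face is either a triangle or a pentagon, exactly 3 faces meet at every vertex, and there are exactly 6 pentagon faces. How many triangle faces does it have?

2

Let x be the number of triangles; then F = 6 + x.
Edge–face incidences: 2E = 5·6 + 3·x = 30 + 3x.
Every vertex has degree 3, so 3V = 2E.
Euler: V − E + F = 2 ⇒ (2E)/3 − E + (6 + x) = 2.
Multiply by 6: 2·(2E) − 3·(2E) + 6·(6 + x) = 12, i.e. 36 + 6x − (30 + 3x) = 12.
Collecting terms: 3x + 6 = 12, so 3x = 6, so x = 2.
Then 2E = 30 + 3·2 = 36, so E = 18, V = 2E/3 = 12, F = 6 + 2 = 8.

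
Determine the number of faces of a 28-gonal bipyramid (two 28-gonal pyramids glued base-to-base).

A bipyramid over an n-gon has 2n triangular faces and n + 2 vertices: V = 28 + 2 = 30, E = 3·28 = 84, F = 2·28 = 56.

56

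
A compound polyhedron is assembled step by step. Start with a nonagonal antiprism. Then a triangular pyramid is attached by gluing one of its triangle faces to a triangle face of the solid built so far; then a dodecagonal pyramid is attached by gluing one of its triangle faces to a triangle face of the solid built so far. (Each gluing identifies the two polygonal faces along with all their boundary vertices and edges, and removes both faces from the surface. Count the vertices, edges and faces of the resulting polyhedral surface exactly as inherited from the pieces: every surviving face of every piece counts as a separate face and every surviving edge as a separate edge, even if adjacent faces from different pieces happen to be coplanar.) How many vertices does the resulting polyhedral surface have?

A nonagonal antiprism: V=18, E=36, F=20.
Attach a triangular pyramid (V=4, E=6, F=4) along a 3-gon: merge 3 vertices and 3 edges, delete both glued faces → V=19, E=39, F=22.
Attach a dodecagonal pyramid (V=13, E=24, F=13) along a 3-gon: merge 3 vertices and 3 edges, delete both glued faces → V=29, E=60, F=33.
Check: V − E + F = 29 − 60 + 33 = 2.

29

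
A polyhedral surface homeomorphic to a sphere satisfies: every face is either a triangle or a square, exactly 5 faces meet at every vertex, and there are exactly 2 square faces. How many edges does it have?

40

Let x be the number of triangles; then F = 2 + x.
Edge–face incidences: 2E = 4·2 + 3·x = 8 + 3x.
Every vertex has degree 5, so 5V = 2E.
Euler: V − E + F = 2 ⇒ (2E)/5 − E + (2 + x) = 2.
Multiply by 10: 2·(2E) − 5·(2E) + 10·(2 + x) = 20, i.e. 20 + 10x − 3·(8 + 3x) = 20.
Collecting terms: x − 4 = 20, so x = 24.
Then 2E = 8 + 3·24 = 80, so E = 40, V = 2E/5 = 16, F = 2 + 24 = 26.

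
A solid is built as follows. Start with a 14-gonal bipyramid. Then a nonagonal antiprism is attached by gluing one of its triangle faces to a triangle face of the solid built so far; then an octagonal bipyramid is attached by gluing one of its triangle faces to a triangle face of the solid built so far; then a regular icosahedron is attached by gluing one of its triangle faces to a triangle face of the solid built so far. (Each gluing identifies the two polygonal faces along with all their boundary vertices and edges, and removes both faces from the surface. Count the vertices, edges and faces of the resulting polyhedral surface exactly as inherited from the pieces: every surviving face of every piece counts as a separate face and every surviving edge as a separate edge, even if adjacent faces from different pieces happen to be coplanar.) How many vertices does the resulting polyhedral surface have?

47

A 14-gonal bipyramid: V=16, E=42, F=28.
Attach a nonagonal antiprism (V=18, E=36, F=20) along a 3-gon: merge 3 vertices and 3 edges, delete both glued faces → V=31, E=75, F=46.
Attach an octagonal bipyramid (V=10, E=24, F=16) along a 3-gon: merge 3 vertices and 3 edges, delete both glued faces → V=38, E=96, F=60.
Attach a regular icosahedron (V=12, E=30, F=20) along a 3-gon: merge 3 vertices and 3 edges, delete both glued faces → V=47, E=123, F=78.
Check: V − E + F = 47 − 123 + 78 = 2.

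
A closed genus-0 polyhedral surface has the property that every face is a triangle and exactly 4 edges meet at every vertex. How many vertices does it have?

6

Each face has 3 edges and each edge borders two faces, so 2E = 3F.
Each vertex has degree 4, so 4V = 2E and hence V = 3F/4.
Euler: V − E + F = 2 ⇒ (3F/4) − (3F/2) + F = 2.
Multiply by 8: (6 − 12 + 8)F = 16, i.e. 2F = 16.
So F = 8, E = 3·8/2 = 12, V = 3·8/4 = 6.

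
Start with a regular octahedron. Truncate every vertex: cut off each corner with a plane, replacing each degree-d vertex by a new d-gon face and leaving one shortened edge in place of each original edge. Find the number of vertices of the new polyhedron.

The base solid has V = 6, E = 12, F = 8.
Truncation replaces each original edge-end by a new vertex, so V′ = 2E = 24.
Each original edge survives, and each old vertex of degree d contributes d new edges; summing degrees gives Σd = 2E, so E′ = E + 2E = 3E = 36.
Each original face survives and each original vertex becomes one new face: F′ = F + V = 14.

24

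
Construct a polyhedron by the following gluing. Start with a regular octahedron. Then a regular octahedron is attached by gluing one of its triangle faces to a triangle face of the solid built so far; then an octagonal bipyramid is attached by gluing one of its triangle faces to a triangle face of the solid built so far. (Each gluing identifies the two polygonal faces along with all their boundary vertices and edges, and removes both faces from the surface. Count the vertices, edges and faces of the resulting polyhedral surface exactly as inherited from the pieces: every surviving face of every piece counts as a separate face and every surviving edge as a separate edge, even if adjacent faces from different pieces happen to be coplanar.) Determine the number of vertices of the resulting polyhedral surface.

16

A regular octahedron: V=6, E=12, F=8.
Attach a regular octahedron (V=6, E=12, F=8) along a 3-gon: merge 3 vertices and 3 edges, delete both glued faces → V=9, E=21, F=14.
Attach an octagonal bipyramid (V=10, E=24, F=16) along a 3-gon: merge 3 vertices and 3 edges, delete both glued faces → V=16, E=42, F=28.
Check: V − E + F = 16 − 42 + 28 = 2.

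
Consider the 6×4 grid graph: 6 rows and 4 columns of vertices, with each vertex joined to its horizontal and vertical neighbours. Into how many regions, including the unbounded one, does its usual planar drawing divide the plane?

The grid has V = 6·4 = 24 vertices and E = 6·3 + 4·5 = 38 edges.
F = 2 − V + E = 2 − 24 + 38 = 16.

16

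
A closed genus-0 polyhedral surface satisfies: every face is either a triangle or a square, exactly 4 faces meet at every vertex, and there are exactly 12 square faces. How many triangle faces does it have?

8

Let x be the number of triangles; then F = 12 + x.
Edge–face incidences: 2E = 4·12 + 3·x = 48 + 3x.
Every vertex has degree 4, so 4V = 2E.
Euler: V − E + F = 2 ⇒ (2E)/4 − E + (12 + x) = 2.
Multiply by 8: 2·(2E) − 4·(2E) + 8·(12 + x) = 16, i.e. 96 + 8x − 2·(48 + 3x) = 16.
Collecting terms: 2x = 16, so x = 8.
Then 2E = 48 + 3·8 = 72, so E = 36, V = 2E/4 = 18, F = 12 + 8 = 20.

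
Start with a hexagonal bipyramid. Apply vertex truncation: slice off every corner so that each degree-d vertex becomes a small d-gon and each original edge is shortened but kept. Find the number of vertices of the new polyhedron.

The base solid has V = 8, E = 18, F = 12.
Truncation replaces each original edge-end by a new vertex, so V′ = 2E = 36.
Each original edge survives, and each old vertex of degree d contributes d new edges; summing degrees gives Σd = 2E, so E′ = E + 2E = 3E = 54.
Each original face survives and each original vertex becomes one new face: F′ = F + V = 20.

36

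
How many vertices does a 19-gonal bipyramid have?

A bipyramid over an n-gon has 2n triangular faces and n + 2 vertices: V = 19 + 2 = 21, E = 3·19 = 57, F = 2·19 = 38.

21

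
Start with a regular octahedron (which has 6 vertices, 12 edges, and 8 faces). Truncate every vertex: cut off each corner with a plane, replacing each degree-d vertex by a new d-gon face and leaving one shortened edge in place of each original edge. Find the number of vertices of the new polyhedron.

Truncation replaces each original edge-end by a new vertex, so V′ = 2E = 24.
Each original edge survives, and each old vertex of degree d contributes d new edges; summing degrees gives Σd = 2E, so E′ = E + 2E = 3E = 36.
Each original face survives and each original vertex becomes one new face: F′ = F + V = 14.

24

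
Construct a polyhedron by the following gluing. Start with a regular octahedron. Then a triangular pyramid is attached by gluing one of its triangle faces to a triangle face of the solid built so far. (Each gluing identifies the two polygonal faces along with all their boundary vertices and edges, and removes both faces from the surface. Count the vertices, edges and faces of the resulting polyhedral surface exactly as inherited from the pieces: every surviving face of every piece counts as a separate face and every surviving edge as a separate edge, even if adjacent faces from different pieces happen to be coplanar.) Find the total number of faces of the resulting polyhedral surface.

10

A regular octahedron: V=6, E=12, F=8.
Attach a triangular pyramid (V=4, E=6, F=4) along a 3-gon: merge 3 vertices and 3 edges, delete both glued faces → V=7, E=15, F=10.
Check: V − E + F = 7 − 15 + 10 = 2.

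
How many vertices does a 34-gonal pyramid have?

A pyramid on an n-gon base has one n-gon and n triangles: V = 34 + 1 = 35, E = 2·34 = 68, F = 34 + 1 = 35.

35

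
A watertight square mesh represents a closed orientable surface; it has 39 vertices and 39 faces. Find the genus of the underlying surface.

Every face is a square, so 2E = 4·39 = 156, giving E = 78.
χ = V − E + F = 39 − 78 + 39 = 0.
For a closed orientable surface χ = 2 − 2g, so g = (2 − (0))/2 = 1.

1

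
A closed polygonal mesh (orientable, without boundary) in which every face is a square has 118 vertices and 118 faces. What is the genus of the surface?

1

Every face is a square, so 2E = 4·118 = 472, giving E = 236.
χ = V − E + F = 118 − 236 + 118 = 0.
For a closed orientable surface χ = 2 − 2g, so g = (2 − (0))/2 = 1.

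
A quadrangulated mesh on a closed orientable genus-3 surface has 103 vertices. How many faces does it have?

χ = 2 − 2·3 = -4, and every face is a square so 4F = 2E.
V − E + F = -4 with E = 4F/2 gives 103 − (4/2 − 1)·F = -4, so F = 107 and E = 214.

107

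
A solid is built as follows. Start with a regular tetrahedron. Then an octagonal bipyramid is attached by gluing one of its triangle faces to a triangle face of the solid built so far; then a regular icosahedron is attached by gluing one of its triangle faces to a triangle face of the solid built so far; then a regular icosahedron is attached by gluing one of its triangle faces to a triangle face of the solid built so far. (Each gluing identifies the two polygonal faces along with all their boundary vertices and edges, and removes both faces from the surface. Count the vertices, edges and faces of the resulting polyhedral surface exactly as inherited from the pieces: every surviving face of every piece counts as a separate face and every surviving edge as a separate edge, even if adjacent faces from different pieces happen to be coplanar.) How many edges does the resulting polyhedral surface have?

A regular tetrahedron: V=4, E=6, F=4.
Attach an octagonal bipyramid (V=10, E=24, F=16) along a 3-gon: merge 3 vertices and 3 edges, delete both glued faces → V=11, E=27, F=18.
Attach a regular icosahedron (V=12, E=30, F=20) along a 3-gon: merge 3 vertices and 3 edges, delete both glued faces → V=20, E=54, F=36.
Attach a regular icosahedron (V=12, E=30, F=20) along a 3-gon: merge 3 vertices and 3 edges, delete both glued faces → V=29, E=81, F=54.
Check: V − E + F = 29 − 81 + 54 = 2.

81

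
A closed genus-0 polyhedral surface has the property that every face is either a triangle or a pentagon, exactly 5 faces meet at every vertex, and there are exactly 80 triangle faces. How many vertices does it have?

Let x be the number of pentagons; then F = 80 + x.
Edge–face incidences: 2E = 3·80 + 5·x = 240 + 5x.
Every vertex has degree 5, so 5V = 2E.
Euler: V − E + F = 2 ⇒ (2E)/5 − E + (80 + x) = 2.
Multiply by 10: 2·(2E) − 5·(2E) + 10·(80 + x) = 20, i.e. 800 + 10x − 3·(240 + 5x) = 20.
Collecting terms: −5x + 80 = 20, so −5x = −60, so x = 12.
Then 2E = 240 + 5·12 = 300, so E = 150, V = 2E/5 = 60, F = 80 + 12 = 92.

60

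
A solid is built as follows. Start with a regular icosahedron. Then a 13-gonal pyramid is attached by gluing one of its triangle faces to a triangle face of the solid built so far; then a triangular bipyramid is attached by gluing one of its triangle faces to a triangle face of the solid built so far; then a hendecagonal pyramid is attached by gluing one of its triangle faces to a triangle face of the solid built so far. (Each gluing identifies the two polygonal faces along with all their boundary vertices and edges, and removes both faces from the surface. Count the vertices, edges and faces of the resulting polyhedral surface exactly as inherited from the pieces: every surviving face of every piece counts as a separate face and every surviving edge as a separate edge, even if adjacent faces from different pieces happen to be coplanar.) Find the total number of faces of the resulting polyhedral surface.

A regular icosahedron: V=12, E=30, F=20.
Attach a 13-gonal pyramid (V=14, E=26, F=14) along a 3-gon: merge 3 vertices and 3 edges, delete both glued faces → V=23, E=53, F=32.
Attach a triangular bipyramid (V=5, E=9, F=6) along a 3-gon: merge 3 vertices and 3 edges, delete both glued faces → V=25, E=59, F=36.
Attach a hendecagonal pyramid (V=12, E=22, F=12) along a 3-gon: merge 3 vertices and 3 edges, delete both glued faces → V=34, E=78, F=46.
Check: V − E + F = 34 − 78 + 46 = 2.

46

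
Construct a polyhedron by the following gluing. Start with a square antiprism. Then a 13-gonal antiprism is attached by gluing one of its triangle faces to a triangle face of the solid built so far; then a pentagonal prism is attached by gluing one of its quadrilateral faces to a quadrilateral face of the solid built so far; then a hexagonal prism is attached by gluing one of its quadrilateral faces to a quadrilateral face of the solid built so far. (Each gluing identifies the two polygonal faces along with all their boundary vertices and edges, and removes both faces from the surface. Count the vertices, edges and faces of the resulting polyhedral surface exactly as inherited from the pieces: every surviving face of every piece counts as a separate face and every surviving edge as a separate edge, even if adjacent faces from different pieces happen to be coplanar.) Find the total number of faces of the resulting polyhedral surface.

47

A square antiprism: V=8, E=16, F=10.
Attach a 13-gonal antiprism (V=26, E=52, F=28) along a 3-gon: merge 3 vertices and 3 edges, delete both glued faces → V=31, E=65, F=36.
Attach a pentagonal prism (V=10, E=15, F=7) along a 4-gon: merge 4 vertices and 4 edges, delete both glued faces → V=37, E=76, F=41.
Attach a hexagonal prism (V=12, E=18, F=8) along a 4-gon: merge 4 vertices and 4 edges, delete both glued faces → V=45, E=90, F=47.
Check: V − E + F = 45 − 90 + 47 = 2.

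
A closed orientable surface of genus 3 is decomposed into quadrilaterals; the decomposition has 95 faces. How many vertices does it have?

χ = 2 − 2·3 = -4, and every face is a square so 4F = 2E.
E = 4·95/2 = 190. Then V = -4 + E − F = -4 + 190 − 95 = 91.

91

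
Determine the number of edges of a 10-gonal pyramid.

20

A pyramid on an n-gon base has one n-gon and n triangles: V = 10 + 1 = 11, E = 2·10 = 20, F = 10 + 1 = 11.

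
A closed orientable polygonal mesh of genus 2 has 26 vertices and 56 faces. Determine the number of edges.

For a closed orientable surface of genus 2, χ = 2 − 2·2 = -2.
E = V + F − (-2) = 26 + 56 − (-2) = 84.

84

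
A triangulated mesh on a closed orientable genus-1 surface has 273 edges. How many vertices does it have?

χ = 2 − 2·1 = 0, and every face is a triangle so 3F = 2E.
F = 2E/3 = 182. Then V = 0 + E − F = 0 + 273 − 182 = 91.

91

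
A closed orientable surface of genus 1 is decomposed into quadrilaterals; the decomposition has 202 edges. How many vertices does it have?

χ = 2 − 2·1 = 0, and every face is a square so 4F = 2E.
F = 2E/4 = 101. Then V = 0 + E − F = 0 + 202 − 101 = 101.

101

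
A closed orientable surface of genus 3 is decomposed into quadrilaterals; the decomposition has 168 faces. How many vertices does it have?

χ = 2 − 2·3 = -4, and every face is a square so 4F = 2E.
E = 4·168/2 = 336. Then V = -4 + E − F = -4 + 336 − 168 = 164.

164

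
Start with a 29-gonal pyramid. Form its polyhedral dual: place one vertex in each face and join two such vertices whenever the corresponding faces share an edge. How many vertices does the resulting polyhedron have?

The base solid has V = 30, E = 58, F = 30.
The dual swaps V and F and preserves E: V′ = F = 30, E′ = E = 58, F′ = V = 30.

30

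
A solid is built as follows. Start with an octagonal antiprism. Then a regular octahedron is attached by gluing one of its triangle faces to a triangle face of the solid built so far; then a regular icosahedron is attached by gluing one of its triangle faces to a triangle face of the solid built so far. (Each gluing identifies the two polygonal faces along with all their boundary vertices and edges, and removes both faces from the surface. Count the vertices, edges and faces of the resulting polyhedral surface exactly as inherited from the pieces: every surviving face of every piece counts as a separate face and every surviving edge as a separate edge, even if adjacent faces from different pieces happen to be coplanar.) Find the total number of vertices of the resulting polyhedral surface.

28

An octagonal antiprism: V=16, E=32, F=18.
Attach a regular octahedron (V=6, E=12, F=8) along a 3-gon: merge 3 vertices and 3 edges, delete both glued faces → V=19, E=41, F=24.
Attach a regular icosahedron (V=12, E=30, F=20) along a 3-gon: merge 3 vertices and 3 edges, delete both glued faces → V=28, E=68, F=42.
Check: V − E + F = 28 − 68 + 42 = 2.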